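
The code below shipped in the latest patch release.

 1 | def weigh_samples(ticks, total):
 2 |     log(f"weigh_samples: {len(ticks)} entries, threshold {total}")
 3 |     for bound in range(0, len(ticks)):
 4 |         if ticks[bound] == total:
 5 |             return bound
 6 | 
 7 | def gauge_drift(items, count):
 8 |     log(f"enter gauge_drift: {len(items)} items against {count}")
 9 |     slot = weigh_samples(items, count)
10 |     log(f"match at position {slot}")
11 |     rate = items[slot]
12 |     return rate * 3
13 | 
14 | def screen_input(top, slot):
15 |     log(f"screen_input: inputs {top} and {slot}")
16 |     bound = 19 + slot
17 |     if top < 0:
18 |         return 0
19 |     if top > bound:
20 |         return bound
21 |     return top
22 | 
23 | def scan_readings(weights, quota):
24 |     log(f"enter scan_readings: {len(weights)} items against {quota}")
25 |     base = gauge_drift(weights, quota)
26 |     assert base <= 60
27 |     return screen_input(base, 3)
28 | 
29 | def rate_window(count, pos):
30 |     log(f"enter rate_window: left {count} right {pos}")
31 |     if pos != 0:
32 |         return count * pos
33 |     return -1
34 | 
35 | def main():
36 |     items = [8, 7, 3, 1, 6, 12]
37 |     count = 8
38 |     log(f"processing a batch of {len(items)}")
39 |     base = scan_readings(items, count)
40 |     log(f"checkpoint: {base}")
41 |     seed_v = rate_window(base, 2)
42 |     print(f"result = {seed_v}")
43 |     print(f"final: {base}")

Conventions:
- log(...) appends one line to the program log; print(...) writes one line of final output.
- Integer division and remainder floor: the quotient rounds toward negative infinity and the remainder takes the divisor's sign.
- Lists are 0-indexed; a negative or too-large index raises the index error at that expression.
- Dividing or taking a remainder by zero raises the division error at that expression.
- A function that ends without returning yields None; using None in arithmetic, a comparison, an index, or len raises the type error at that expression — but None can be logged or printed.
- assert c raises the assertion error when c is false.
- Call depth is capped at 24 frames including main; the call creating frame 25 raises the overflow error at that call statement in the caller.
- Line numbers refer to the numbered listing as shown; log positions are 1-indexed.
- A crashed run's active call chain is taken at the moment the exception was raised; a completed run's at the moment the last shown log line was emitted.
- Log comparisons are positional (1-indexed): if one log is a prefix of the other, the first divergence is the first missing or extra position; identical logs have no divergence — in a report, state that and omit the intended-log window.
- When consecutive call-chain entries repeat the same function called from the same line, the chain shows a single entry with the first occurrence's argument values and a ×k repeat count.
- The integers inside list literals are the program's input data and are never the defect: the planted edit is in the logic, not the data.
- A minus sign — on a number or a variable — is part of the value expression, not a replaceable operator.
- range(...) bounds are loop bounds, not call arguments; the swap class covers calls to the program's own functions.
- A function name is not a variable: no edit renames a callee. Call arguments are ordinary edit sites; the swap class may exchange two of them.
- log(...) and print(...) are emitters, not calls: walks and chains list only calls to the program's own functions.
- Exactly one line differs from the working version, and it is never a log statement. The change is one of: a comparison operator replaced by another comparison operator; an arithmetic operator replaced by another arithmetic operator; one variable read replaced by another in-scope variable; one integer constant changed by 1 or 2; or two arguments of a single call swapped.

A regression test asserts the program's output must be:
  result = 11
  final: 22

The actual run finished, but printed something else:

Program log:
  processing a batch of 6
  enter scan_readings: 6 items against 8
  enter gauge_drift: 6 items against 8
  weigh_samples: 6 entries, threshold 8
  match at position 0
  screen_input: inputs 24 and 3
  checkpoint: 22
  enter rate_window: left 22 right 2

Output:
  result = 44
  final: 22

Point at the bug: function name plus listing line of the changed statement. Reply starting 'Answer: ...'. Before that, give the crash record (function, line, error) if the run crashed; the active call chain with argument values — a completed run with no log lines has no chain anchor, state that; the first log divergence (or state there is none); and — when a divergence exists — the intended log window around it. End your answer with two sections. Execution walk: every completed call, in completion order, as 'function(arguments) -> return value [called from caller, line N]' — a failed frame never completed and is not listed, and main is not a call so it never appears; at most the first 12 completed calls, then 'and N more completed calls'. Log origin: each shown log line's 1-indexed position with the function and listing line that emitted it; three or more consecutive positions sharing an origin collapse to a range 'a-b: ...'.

Answer: the defect is in rate_window at line 32.
Key observation: No log line changed; the fault shows up purely in the output.
Call chain: main -> rate_window(22, 2) (called at line 41).
First divergence: there is none — every log position agrees.
Execution walk:
  weigh_samples([8, 7, 3, 1, 6, 12], 8) -> 0  [called from gauge_drift, line 9]
  gauge_drift([8, 7, 3, 1, 6, 12], 8) -> 24  [called from scan_readings, line 25]
  screen_input(24, 3) -> 22  [called from scan_readings, line 27]
  scan_readings([8, 7, 3, 1, 6, 12], 8) -> 22  [called from main, line 39]
  rate_window(22, 2) -> 44  [called from main, line 41]
Log origin:
  1: emitted by main (line 38)
  2: emitted by scan_readings (line 24)
  3: emitted by gauge_drift (line 8)
  4: emitted by weigh_samples (line 2)
  5: emitted by gauge_drift (line 10)
  6: emitted by screen_input (line 15)
  7: emitted by main (line 40)
  8: emitted by rate_window (line 30)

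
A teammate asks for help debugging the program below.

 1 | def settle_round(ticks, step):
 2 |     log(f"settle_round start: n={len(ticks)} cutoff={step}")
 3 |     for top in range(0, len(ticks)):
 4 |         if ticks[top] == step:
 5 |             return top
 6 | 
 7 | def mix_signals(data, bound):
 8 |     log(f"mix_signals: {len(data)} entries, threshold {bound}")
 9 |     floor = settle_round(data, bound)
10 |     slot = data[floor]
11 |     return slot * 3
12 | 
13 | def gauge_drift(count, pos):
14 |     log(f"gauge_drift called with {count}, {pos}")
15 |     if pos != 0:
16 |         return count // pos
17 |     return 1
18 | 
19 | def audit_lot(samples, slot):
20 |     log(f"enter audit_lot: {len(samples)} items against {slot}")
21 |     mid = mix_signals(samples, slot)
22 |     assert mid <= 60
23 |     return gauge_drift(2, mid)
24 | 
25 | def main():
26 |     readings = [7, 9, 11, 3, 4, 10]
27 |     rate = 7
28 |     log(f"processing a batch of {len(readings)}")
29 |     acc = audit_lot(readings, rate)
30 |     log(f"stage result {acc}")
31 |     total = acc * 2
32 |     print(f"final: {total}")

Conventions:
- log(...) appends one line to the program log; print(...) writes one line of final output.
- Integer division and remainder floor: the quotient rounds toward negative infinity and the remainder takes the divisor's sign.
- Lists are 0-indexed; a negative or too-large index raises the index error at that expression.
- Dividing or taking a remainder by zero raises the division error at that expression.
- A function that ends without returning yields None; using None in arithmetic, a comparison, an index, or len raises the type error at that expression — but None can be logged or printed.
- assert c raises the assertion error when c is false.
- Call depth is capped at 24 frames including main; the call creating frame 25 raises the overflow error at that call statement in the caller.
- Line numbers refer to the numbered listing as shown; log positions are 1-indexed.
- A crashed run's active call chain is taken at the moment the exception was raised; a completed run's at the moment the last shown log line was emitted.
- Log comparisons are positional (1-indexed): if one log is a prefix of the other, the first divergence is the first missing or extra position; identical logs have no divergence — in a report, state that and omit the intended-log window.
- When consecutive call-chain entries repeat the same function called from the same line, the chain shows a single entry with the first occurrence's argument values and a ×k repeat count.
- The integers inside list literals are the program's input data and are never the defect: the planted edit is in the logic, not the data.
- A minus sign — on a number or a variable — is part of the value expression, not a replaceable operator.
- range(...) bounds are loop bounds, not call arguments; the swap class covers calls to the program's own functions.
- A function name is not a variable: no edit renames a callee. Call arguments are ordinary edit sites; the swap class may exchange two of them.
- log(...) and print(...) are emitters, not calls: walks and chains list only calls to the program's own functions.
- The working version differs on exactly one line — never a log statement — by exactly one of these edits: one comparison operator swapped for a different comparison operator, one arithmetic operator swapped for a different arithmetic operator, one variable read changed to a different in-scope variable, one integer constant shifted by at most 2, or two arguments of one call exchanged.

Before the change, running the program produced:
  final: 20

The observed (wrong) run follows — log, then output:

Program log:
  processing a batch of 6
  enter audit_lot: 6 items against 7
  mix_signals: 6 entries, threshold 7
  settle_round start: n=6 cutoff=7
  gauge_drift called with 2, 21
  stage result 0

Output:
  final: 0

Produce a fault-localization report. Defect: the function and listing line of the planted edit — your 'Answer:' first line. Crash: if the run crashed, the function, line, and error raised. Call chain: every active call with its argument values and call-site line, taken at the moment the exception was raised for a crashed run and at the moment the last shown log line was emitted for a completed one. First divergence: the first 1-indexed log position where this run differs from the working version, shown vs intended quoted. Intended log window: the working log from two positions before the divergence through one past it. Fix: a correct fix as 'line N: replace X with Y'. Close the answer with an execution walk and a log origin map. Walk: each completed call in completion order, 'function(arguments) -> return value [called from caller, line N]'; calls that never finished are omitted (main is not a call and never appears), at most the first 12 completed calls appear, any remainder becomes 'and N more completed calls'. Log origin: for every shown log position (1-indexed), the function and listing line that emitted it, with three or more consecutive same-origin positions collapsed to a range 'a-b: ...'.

Answer: the defect is in audit_lot at line 23.
Core observation: The log first diverges at position 5: the faulty run prints 'gauge_drift called with 2, 21' where the working version prints 'gauge_drift called with 21, 2'.
Call chain: main.
First divergence: at position 5 the run shows 'gauge_drift called with 2, 21' where the working version logs 'gauge_drift called with 21, 2'.
Intended log window:
  3: mix_signals: 6 entries, threshold 7
  4: settle_round start: n=6 cutoff=7
  5: gauge_drift called with 21, 2
  6: stage result 10
Execution walk:
  settle_round([7, 9, 11, 3, 4, 10], 7) -> 0  [called from mix_signals, line 9]
  mix_signals([7, 9, 11, 3, 4, 10], 7) -> 21  [called from audit_lot, line 21]
  gauge_drift(2, 21) -> 0  [called from audit_lot, line 23]
  audit_lot([7, 9, 11, 3, 4, 10], 7) -> 0  [called from main, line 29]
Log line origins:
  1: logged in main at line 28
  2: logged in audit_lot at line 20
  3: logged in mix_signals at line 8
  4: logged in settle_round at line 2
  5: logged in gauge_drift at line 14
  6: logged in main at line 30
A correct fix: line 23: replace `gauge_drift(2, mid)` with `gauge_drift(mid, 2)`.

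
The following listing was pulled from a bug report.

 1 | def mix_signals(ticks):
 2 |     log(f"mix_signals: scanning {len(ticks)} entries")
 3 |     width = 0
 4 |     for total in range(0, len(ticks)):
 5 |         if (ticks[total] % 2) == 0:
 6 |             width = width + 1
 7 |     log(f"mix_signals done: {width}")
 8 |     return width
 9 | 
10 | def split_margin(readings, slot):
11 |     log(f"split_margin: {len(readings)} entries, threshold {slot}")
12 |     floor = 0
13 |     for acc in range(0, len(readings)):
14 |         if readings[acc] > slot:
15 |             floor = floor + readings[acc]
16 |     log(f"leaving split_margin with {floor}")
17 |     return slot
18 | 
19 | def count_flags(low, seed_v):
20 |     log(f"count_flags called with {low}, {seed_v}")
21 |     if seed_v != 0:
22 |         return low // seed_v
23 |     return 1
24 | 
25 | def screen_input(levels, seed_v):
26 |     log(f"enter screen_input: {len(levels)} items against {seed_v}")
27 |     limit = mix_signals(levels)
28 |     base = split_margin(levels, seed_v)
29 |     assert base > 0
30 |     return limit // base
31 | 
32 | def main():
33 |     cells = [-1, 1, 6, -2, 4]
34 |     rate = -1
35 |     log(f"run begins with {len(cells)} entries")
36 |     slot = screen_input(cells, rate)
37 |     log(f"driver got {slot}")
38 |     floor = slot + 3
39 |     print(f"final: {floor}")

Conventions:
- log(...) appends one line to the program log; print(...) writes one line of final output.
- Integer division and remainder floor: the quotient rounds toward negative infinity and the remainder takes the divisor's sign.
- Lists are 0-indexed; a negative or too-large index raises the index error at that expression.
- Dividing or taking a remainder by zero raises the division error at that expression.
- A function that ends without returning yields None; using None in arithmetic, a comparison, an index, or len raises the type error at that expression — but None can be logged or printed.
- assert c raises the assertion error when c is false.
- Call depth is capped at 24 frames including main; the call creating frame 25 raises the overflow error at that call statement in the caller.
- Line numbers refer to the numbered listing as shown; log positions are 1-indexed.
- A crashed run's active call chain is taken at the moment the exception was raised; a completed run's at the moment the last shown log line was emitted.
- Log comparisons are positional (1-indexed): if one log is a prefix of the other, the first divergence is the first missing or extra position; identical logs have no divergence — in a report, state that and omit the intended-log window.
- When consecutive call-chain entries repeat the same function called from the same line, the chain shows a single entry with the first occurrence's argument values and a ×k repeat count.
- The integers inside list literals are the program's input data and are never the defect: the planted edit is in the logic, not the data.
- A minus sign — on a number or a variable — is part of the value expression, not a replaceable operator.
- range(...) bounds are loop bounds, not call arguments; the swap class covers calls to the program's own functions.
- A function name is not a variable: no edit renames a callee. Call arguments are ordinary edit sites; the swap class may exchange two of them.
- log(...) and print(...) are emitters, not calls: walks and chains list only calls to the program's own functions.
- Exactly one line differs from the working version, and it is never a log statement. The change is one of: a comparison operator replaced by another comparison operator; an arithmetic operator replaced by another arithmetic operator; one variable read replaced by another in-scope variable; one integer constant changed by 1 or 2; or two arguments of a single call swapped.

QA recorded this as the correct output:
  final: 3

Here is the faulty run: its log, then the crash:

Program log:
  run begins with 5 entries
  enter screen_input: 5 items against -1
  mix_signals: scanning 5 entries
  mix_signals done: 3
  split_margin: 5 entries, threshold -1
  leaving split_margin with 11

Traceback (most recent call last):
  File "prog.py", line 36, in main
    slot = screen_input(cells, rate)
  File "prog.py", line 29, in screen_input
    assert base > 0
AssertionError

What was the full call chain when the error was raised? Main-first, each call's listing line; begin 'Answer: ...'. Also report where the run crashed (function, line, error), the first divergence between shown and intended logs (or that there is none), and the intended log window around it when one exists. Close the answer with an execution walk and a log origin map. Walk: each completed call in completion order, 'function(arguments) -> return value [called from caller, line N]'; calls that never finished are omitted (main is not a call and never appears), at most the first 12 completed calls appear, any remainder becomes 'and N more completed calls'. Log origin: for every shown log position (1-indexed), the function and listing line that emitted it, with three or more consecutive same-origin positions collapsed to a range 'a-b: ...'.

Answer: main -> screen_input (called at line 36).
Key fact: A complete run would log 'driver got 0' next, but this one stopped at 6 lines.
Crash: screen_input, line 29, AssertionError.
First divergence: position 7; the shown log stops at 6 lines while the working version next logs 'driver got 0'.
Intended log window:
  5: split_margin: 5 entries, threshold -1
  6: leaving split_margin with 11
  7: driver got 0
Execution walk:
  mix_signals([-1, 1, 6, -2, 4]) -> 3  [called from screen_input, line 27]
  split_margin([-1, 1, 6, -2, 4], -1) -> -1  [called from screen_input, line 28]
Log line origins:
  1 — main, line 35
  2 — screen_input, line 26
  3 — mix_signals, line 2
  4 — mix_signals, line 7
  5 — split_margin, line 11
  6 — split_margin, line 16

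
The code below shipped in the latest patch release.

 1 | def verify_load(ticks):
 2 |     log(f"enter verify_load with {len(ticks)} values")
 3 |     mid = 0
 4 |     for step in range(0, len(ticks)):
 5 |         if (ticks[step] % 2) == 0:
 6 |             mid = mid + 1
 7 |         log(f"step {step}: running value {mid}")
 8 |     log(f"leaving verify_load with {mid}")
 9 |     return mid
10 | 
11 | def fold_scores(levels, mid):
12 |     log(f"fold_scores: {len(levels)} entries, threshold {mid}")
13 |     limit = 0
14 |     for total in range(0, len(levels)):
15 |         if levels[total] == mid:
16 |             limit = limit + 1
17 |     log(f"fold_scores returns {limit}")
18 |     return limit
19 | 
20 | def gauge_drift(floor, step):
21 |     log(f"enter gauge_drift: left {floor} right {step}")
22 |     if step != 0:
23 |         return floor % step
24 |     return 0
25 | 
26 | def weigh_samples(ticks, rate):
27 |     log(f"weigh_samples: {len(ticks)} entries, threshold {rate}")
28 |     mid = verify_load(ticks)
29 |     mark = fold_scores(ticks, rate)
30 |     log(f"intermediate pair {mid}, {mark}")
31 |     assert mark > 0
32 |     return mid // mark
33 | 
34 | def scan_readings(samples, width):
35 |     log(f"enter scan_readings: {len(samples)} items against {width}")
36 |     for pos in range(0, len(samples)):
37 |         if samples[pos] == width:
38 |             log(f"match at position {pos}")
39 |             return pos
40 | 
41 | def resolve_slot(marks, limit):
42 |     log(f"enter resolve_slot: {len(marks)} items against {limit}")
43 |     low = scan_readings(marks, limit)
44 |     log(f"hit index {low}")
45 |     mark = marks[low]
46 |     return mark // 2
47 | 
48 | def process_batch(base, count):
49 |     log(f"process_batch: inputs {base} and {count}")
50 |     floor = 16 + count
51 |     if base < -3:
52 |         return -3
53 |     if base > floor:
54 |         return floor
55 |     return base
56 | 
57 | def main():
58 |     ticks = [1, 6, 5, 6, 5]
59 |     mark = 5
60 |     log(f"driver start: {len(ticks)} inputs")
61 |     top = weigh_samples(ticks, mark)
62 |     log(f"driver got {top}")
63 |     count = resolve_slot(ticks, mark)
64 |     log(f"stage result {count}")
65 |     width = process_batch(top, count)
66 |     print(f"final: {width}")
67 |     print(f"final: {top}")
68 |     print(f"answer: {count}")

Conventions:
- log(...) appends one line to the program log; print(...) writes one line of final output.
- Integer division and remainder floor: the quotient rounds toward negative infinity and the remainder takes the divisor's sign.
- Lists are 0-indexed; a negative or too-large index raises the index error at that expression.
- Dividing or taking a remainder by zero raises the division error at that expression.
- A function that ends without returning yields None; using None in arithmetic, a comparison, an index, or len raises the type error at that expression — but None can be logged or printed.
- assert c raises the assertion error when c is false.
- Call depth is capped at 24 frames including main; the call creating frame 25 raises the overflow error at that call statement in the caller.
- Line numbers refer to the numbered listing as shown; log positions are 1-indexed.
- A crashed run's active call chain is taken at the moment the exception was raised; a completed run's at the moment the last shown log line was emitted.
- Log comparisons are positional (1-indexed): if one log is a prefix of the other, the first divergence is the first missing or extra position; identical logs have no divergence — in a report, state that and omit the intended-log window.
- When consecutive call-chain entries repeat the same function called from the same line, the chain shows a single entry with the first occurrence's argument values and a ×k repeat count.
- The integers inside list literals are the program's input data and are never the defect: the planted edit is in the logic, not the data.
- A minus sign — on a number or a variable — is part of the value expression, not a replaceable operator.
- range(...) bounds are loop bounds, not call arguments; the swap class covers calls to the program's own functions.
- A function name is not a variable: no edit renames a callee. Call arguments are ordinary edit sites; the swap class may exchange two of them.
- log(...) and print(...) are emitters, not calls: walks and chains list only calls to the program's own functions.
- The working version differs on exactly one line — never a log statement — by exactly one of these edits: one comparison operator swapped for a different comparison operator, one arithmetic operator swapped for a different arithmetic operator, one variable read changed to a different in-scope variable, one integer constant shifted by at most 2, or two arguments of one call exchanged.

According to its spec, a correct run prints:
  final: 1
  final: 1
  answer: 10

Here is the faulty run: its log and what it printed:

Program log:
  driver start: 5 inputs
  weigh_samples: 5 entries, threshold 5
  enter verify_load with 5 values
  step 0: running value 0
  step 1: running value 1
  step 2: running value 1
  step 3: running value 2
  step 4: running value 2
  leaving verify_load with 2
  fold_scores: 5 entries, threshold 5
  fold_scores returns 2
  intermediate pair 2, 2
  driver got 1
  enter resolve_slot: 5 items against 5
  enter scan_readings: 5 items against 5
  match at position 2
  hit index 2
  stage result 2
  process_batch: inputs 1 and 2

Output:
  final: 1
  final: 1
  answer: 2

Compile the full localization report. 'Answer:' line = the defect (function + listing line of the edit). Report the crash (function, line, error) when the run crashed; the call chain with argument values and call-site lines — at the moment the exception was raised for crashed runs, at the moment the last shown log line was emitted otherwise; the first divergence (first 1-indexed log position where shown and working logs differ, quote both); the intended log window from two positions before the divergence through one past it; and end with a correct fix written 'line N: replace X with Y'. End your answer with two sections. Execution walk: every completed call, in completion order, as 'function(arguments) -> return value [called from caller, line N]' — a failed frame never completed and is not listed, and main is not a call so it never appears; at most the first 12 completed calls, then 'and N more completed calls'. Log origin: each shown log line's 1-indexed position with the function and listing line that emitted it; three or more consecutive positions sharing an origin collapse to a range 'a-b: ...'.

Answer: the defect is in resolve_slot at line 46.
The tell: The earliest visible damage is log position 18 — 'stage result 2' rather than the intended 'stage result 10'.
Call chain: main -> process_batch(1, 2) (called at line 65).
First divergence: position 18 — the shown line 'stage result 2' should read 'stage result 10'.
Intended log window:
  16: match at position 2
  17: hit index 2
  18: stage result 10
  19: process_batch: inputs 1 and 10
Execution walk:
  verify_load([1, 6, 5, 6, 5]) -> 2  [called from weigh_samples, line 28]
  fold_scores([1, 6, 5, 6, 5], 5) -> 2  [called from weigh_samples, line 29]
  weigh_samples([1, 6, 5, 6, 5], 5) -> 1  [called from main, line 61]
  scan_readings([1, 6, 5, 6, 5], 5) -> 2  [called from resolve_slot, line 43]
  resolve_slot([1, 6, 5, 6, 5], 5) -> 2  [called from main, line 63]
  process_batch(1, 2) -> 1  [called from main, line 65]
Log origins:
  1: logged in main at line 60
  2: logged in weigh_samples at line 27
  3: logged in verify_load at line 2
  4-8: logged in verify_load at line 7
  9: logged in verify_load at line 8
  10: logged in fold_scores at line 12
  11: logged in fold_scores at line 17
  12: logged in weigh_samples at line 30
  13: logged in main at line 62
  14: logged in resolve_slot at line 42
  15: logged in scan_readings at line 35
  16: logged in scan_readings at line 38
  17: logged in resolve_slot at line 44
  18: logged in main at line 64
  19: logged in process_batch at line 49
A correct fix: line 46: replace `//` with `*`.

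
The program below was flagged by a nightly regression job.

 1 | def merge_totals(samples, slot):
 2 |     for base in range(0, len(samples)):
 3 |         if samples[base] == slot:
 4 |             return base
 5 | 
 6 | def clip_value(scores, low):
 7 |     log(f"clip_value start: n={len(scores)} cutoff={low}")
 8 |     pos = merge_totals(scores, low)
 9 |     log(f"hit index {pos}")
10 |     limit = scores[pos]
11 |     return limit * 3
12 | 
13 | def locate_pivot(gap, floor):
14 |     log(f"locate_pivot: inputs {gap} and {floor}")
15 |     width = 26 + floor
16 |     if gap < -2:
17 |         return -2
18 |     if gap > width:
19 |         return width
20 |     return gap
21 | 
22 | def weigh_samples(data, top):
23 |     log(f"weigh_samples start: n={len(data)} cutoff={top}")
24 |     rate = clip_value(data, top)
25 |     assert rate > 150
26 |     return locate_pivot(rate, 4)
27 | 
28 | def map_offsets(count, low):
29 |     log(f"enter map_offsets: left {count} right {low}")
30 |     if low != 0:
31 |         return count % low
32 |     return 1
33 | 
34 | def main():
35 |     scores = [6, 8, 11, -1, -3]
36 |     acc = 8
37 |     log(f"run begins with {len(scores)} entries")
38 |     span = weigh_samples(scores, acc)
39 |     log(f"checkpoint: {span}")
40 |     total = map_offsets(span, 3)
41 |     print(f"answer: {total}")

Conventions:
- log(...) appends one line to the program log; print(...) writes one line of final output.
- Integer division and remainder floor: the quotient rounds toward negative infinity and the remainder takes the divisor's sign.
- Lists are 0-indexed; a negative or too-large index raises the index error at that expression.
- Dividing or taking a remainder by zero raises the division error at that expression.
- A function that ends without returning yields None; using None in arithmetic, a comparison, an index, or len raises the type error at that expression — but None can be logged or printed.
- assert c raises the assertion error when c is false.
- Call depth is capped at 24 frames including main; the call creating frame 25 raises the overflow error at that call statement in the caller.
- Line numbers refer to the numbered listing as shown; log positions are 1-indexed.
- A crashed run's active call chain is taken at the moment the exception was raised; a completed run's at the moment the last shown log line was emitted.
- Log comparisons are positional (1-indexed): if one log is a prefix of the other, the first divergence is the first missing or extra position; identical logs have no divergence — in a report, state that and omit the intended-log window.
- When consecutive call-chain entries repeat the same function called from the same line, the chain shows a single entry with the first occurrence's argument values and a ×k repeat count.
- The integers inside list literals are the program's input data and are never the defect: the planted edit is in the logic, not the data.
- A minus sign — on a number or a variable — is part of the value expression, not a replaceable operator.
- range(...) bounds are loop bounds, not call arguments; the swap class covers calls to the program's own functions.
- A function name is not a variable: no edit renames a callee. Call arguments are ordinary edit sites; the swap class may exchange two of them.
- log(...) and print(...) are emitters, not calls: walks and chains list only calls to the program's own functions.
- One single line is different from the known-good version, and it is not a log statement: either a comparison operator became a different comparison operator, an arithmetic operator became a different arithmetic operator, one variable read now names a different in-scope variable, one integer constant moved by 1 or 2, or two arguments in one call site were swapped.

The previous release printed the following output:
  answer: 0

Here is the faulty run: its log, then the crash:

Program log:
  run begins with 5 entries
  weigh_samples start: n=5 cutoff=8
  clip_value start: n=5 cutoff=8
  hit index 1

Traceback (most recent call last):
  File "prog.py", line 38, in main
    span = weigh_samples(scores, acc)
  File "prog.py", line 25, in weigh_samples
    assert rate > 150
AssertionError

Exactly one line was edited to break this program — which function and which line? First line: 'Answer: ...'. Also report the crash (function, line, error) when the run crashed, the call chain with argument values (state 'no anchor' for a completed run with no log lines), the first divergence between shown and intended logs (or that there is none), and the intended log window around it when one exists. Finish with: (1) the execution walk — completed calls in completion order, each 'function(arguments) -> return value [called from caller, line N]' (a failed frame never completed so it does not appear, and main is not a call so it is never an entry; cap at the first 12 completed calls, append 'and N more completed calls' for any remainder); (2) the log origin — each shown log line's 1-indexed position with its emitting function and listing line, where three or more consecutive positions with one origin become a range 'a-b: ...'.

Answer: the defect is in weigh_samples at line 25.
Key observation: The shown log is a 4-line prefix of the intended one, whose next entry is 'locate_pivot: inputs 24 and 4'.
Crash: weigh_samples, line 25, AssertionError.
Call chain: main -> weigh_samples([6, 8, 11, -1, -3], 8) (called at line 38).
First divergence: position 5 — the faulty run's log ends after 4 lines; the working version continues with 'locate_pivot: inputs 24 and 4'.
Intended log window:
  3: clip_value start: n=5 cutoff=8
  4: hit index 1
  5: locate_pivot: inputs 24 and 4
  6: checkpoint: 24
Execution walk:
  merge_totals([6, 8, 11, -1, -3], 8) -> 1  [called from clip_value, line 8]
  clip_value([6, 8, 11, -1, -3], 8) -> 24  [called from weigh_samples, line 24]
Log line origins:
  1: from main, line 37
  2: from weigh_samples, line 23
  3: from clip_value, line 7
  4: from clip_value, line 9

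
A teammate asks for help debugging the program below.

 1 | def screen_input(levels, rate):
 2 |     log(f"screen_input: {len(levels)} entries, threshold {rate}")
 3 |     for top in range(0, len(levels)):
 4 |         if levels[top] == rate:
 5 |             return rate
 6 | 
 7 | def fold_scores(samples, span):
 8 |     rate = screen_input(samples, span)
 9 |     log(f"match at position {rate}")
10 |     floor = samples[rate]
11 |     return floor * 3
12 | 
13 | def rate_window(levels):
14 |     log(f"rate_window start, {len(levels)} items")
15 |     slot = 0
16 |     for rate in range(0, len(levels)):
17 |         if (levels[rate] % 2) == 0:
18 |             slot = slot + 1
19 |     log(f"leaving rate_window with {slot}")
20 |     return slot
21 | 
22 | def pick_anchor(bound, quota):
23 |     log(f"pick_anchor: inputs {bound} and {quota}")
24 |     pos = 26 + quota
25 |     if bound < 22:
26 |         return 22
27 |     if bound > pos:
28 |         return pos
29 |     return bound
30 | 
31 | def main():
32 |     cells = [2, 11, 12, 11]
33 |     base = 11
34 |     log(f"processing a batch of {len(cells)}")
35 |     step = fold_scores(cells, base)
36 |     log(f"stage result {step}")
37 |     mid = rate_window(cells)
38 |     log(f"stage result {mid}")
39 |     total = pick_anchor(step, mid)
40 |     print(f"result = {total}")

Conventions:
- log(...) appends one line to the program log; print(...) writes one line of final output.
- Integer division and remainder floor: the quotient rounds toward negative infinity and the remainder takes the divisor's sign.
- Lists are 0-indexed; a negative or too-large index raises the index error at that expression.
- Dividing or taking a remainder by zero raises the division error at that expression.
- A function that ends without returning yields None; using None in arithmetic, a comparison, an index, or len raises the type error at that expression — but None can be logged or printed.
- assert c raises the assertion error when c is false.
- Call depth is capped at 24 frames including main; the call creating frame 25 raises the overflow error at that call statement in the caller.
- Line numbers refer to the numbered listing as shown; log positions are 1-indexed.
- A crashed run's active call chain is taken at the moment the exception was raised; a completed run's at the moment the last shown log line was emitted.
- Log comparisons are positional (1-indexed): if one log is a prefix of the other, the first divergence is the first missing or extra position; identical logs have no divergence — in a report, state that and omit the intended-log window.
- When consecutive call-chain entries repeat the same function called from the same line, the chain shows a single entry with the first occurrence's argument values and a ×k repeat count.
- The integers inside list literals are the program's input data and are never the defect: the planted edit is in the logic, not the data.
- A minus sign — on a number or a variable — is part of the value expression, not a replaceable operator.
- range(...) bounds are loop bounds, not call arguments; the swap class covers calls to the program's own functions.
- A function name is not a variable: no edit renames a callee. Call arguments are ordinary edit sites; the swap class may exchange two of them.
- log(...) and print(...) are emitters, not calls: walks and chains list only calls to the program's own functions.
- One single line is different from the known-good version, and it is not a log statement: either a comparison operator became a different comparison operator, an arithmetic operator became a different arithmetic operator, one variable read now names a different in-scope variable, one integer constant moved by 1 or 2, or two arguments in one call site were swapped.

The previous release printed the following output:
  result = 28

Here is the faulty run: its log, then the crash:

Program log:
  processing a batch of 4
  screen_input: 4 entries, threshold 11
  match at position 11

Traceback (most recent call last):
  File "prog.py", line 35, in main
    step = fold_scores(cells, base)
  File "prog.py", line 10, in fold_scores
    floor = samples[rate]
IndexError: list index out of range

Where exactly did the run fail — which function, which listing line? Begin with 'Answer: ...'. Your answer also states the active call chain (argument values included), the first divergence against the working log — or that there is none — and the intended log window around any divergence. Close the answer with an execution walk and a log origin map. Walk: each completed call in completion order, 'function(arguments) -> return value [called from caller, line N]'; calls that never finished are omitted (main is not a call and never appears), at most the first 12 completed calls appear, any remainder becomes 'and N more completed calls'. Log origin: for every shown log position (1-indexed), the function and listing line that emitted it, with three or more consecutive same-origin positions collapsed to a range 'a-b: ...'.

Answer: the error was raised in fold_scores, line 10.
Core observation: Log line 3 is where behavior first shows: 'match at position 11' appears instead of 'match at position 1'.
Call chain: main -> fold_scores([2, 11, 12, 11], 11) (called at line 35).
First divergence: position 3; shown 'match at position 11' vs intended 'match at position 1'.
Intended log window:
  1: processing a batch of 4
  2: screen_input: 4 entries, threshold 11
  3: match at position 1
  4: stage result 33
Execution walk:
  screen_input([2, 11, 12, 11], 11) -> 11  [called from fold_scores, line 8]
Log line origins:
  1 — main, line 34
  2 — screen_input, line 2
  3 — fold_scores, line 9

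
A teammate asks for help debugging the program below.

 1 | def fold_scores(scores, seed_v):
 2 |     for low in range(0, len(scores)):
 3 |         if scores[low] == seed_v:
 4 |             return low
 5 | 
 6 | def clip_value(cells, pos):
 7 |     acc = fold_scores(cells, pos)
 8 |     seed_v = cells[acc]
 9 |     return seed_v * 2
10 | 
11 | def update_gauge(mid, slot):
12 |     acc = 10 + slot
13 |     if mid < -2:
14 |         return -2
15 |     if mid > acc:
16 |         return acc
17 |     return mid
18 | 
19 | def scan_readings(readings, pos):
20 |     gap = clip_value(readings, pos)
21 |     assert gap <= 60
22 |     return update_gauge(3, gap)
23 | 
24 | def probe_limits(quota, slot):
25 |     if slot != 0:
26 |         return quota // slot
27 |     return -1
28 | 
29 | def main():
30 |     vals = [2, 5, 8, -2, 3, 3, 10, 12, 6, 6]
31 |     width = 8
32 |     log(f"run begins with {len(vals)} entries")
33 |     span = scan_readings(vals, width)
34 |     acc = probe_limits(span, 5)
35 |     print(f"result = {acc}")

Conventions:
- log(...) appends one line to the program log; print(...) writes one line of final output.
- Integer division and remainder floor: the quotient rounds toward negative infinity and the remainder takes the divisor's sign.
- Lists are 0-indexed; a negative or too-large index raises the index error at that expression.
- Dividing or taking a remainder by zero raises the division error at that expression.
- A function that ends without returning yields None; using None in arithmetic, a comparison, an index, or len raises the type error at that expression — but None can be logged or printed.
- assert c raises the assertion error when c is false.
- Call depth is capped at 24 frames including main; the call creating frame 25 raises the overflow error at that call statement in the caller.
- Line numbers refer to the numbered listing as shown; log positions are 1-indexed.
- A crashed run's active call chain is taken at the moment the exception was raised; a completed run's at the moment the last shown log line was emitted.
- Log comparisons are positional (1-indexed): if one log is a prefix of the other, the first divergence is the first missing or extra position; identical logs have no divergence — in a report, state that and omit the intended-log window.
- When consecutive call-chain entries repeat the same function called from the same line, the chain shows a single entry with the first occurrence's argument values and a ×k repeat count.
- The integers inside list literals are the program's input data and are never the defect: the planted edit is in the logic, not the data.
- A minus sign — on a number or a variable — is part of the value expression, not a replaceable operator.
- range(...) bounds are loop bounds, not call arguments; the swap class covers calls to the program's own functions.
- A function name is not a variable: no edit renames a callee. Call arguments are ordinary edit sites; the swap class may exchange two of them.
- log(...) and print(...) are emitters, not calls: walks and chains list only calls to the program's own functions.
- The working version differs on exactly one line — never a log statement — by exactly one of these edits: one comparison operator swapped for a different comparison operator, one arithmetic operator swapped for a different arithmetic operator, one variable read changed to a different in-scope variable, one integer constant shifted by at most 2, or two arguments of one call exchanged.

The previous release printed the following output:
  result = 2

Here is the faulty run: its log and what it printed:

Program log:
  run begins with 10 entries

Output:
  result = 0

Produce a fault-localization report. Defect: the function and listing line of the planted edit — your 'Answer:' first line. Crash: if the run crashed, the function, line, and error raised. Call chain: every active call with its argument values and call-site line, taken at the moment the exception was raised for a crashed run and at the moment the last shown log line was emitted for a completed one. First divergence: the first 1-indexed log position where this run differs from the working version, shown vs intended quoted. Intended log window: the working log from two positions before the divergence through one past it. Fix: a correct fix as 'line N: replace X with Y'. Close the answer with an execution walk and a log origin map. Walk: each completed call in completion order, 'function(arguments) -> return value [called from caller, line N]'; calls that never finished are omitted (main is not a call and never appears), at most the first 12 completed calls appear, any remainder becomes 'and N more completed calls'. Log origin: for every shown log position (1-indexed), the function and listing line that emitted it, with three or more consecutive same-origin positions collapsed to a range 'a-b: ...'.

Answer: the defect is in scan_readings at line 22.
Key observation: Nothing in the log betrays the bug — only the output does.
Call chain: main.
First divergence: none; the two logs match at every position.
Execution walk:
  fold_scores([2, 5, 8, -2, 3, 3, 10, 12, 6, 6], 8) -> 2  [called from clip_value, line 7]
  clip_value([2, 5, 8, -2, 3, 3, 10, 12, 6, 6], 8) -> 16  [called from scan_readings, line 20]
  update_gauge(3, 16) -> 3  [called from scan_readings, line 22]
  scan_readings([2, 5, 8, -2, 3, 3, 10, 12, 6, 6], 8) -> 3  [called from main, line 33]
  probe_limits(3, 5) -> 0  [called from main, line 34]
Log line origins:
  1: from main, line 32
A correct fix: line 22: replace `update_gauge(3, gap)` with `update_gauge(gap, 3)`.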